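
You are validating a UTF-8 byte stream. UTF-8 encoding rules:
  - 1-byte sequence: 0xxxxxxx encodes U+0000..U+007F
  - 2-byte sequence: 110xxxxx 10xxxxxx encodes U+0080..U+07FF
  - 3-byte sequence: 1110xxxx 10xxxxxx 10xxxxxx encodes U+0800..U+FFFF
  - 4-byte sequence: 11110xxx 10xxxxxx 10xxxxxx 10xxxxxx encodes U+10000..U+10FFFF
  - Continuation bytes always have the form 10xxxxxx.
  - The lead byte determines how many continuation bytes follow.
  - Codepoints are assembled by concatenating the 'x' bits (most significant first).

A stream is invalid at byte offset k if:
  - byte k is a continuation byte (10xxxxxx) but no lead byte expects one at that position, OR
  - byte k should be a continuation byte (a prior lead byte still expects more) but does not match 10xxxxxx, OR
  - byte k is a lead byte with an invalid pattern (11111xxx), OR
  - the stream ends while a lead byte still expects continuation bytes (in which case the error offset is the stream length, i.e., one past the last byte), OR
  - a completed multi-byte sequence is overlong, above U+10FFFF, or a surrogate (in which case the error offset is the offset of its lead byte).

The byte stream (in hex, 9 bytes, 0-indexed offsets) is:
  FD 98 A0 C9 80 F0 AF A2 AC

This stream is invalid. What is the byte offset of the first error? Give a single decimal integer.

Byte[0]=FD: INVALID lead byte (not 0xxx/110x/1110/11110)

Answer: 0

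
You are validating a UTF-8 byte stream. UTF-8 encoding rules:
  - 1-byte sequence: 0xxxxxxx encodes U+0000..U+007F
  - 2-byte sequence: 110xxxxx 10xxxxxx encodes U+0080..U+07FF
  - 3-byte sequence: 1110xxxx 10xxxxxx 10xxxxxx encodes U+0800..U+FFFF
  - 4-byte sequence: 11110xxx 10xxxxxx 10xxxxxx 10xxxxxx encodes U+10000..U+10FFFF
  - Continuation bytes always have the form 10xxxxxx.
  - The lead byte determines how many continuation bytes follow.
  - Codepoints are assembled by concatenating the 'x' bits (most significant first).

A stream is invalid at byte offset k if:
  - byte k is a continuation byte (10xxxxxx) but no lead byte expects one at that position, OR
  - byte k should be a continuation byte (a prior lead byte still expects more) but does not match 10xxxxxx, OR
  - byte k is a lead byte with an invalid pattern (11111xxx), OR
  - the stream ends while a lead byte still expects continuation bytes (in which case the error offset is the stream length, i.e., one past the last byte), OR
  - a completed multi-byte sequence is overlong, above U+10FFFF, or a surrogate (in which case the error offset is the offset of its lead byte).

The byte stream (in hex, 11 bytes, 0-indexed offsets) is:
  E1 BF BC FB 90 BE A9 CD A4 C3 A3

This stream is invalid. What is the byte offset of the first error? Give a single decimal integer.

Answer: 3

Derivation:
Byte[0]=E1: 3-byte lead, need 2 cont bytes. acc=0x1
Byte[1]=BF: continuation. acc=(acc<<6)|0x3F=0x7F
Byte[2]=BC: continuation. acc=(acc<<6)|0x3C=0x1FFC
Completed: cp=U+1FFC (starts at byte 0)
Byte[3]=FB: INVALID lead byte (not 0xxx/110x/1110/11110)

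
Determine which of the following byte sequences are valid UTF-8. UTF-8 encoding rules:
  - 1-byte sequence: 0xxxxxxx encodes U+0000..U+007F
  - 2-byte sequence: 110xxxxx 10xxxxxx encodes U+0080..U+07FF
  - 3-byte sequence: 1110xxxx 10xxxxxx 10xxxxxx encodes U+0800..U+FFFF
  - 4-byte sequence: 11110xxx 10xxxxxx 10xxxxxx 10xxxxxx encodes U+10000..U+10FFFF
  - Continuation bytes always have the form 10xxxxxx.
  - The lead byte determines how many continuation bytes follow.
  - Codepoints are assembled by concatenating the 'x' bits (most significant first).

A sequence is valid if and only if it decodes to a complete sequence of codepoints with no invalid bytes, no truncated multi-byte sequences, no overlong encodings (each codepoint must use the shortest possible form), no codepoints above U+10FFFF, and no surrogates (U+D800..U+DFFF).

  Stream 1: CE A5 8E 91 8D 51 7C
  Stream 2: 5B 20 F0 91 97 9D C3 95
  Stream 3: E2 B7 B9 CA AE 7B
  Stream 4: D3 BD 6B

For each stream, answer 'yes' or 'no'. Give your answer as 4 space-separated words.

Stream 1: error at byte offset 2. INVALID
Stream 2: decodes cleanly. VALID
Stream 3: decodes cleanly. VALID
Stream 4: decodes cleanly. VALID

Answer: no yes yes yes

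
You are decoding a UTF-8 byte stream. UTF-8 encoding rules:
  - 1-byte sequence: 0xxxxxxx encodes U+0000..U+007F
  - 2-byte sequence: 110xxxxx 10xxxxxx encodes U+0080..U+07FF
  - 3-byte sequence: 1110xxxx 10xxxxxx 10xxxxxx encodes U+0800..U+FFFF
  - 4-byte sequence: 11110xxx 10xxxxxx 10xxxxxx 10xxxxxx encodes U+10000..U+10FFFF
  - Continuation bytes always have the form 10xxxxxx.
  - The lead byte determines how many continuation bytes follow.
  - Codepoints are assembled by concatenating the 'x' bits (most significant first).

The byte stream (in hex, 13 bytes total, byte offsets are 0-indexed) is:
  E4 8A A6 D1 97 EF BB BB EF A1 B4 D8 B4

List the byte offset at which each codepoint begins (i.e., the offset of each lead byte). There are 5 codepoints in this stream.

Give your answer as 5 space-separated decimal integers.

Answer: 0 3 5 8 11

Derivation:
Byte[0]=E4: 3-byte lead, need 2 cont bytes. acc=0x4
Byte[1]=8A: continuation. acc=(acc<<6)|0x0A=0x10A
Byte[2]=A6: continuation. acc=(acc<<6)|0x26=0x42A6
Completed: cp=U+42A6 (starts at byte 0)
Byte[3]=D1: 2-byte lead, need 1 cont bytes. acc=0x11
Byte[4]=97: continuation. acc=(acc<<6)|0x17=0x457
Completed: cp=U+0457 (starts at byte 3)
Byte[5]=EF: 3-byte lead, need 2 cont bytes. acc=0xF
Byte[6]=BB: continuation. acc=(acc<<6)|0x3B=0x3FB
Byte[7]=BB: continuation. acc=(acc<<6)|0x3B=0xFEFB
Completed: cp=U+FEFB (starts at byte 5)
Byte[8]=EF: 3-byte lead, need 2 cont bytes. acc=0xF
Byte[9]=A1: continuation. acc=(acc<<6)|0x21=0x3E1
Byte[10]=B4: continuation. acc=(acc<<6)|0x34=0xF874
Completed: cp=U+F874 (starts at byte 8)
Byte[11]=D8: 2-byte lead, need 1 cont bytes. acc=0x18
Byte[12]=B4: continuation. acc=(acc<<6)|0x34=0x634
Completed: cp=U+0634 (starts at byte 11)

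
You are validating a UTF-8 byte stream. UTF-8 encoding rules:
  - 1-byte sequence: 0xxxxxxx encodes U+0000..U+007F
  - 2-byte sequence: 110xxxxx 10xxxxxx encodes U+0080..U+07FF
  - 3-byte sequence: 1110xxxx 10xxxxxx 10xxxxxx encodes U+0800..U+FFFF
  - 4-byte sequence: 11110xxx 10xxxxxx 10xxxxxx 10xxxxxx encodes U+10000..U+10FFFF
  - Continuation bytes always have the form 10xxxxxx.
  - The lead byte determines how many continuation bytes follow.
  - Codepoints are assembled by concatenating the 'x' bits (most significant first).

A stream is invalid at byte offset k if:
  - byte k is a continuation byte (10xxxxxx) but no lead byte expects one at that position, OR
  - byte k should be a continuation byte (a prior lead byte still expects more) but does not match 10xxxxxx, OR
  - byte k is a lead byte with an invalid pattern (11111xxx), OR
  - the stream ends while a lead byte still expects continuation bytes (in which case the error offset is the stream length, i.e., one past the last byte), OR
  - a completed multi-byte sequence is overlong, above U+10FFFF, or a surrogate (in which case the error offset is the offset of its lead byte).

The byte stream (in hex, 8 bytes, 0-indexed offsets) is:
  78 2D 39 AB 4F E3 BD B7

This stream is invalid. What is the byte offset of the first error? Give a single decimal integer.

Answer: 3

Derivation:
Byte[0]=78: 1-byte ASCII. cp=U+0078
Byte[1]=2D: 1-byte ASCII. cp=U+002D
Byte[2]=39: 1-byte ASCII. cp=U+0039
Byte[3]=AB: INVALID lead byte (not 0xxx/110x/1110/11110)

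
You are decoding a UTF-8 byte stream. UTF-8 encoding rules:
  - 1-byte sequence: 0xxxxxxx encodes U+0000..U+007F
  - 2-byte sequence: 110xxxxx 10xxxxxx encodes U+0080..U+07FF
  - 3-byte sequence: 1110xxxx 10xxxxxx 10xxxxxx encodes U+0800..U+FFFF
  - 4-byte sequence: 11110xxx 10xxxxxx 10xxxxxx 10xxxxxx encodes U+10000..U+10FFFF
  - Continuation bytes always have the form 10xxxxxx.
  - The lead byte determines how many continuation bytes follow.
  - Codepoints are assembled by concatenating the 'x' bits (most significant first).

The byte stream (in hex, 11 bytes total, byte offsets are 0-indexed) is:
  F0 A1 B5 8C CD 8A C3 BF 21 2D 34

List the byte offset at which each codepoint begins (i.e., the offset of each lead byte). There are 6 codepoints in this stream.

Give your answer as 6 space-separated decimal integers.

Byte[0]=F0: 4-byte lead, need 3 cont bytes. acc=0x0
Byte[1]=A1: continuation. acc=(acc<<6)|0x21=0x21
Byte[2]=B5: continuation. acc=(acc<<6)|0x35=0x875
Byte[3]=8C: continuation. acc=(acc<<6)|0x0C=0x21D4C
Completed: cp=U+21D4C (starts at byte 0)
Byte[4]=CD: 2-byte lead, need 1 cont bytes. acc=0xD
Byte[5]=8A: continuation. acc=(acc<<6)|0x0A=0x34A
Completed: cp=U+034A (starts at byte 4)
Byte[6]=C3: 2-byte lead, need 1 cont bytes. acc=0x3
Byte[7]=BF: continuation. acc=(acc<<6)|0x3F=0xFF
Completed: cp=U+00FF (starts at byte 6)
Byte[8]=21: 1-byte ASCII. cp=U+0021
Byte[9]=2D: 1-byte ASCII. cp=U+002D
Byte[10]=34: 1-byte ASCII. cp=U+0034

Answer: 0 4 6 8 9 10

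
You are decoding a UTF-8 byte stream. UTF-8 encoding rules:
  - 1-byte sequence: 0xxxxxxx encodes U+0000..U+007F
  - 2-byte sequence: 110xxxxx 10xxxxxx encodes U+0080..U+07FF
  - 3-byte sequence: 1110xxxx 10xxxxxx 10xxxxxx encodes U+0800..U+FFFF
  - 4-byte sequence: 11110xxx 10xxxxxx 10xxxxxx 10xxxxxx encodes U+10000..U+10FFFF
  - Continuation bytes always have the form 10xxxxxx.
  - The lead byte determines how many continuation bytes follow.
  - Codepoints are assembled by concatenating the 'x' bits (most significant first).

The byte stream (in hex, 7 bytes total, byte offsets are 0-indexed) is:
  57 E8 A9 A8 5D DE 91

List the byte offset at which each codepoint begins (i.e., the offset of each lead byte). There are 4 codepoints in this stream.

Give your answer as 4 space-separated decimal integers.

Byte[0]=57: 1-byte ASCII. cp=U+0057
Byte[1]=E8: 3-byte lead, need 2 cont bytes. acc=0x8
Byte[2]=A9: continuation. acc=(acc<<6)|0x29=0x229
Byte[3]=A8: continuation. acc=(acc<<6)|0x28=0x8A68
Completed: cp=U+8A68 (starts at byte 1)
Byte[4]=5D: 1-byte ASCII. cp=U+005D
Byte[5]=DE: 2-byte lead, need 1 cont bytes. acc=0x1E
Byte[6]=91: continuation. acc=(acc<<6)|0x11=0x791
Completed: cp=U+0791 (starts at byte 5)

Answer: 0 1 4 5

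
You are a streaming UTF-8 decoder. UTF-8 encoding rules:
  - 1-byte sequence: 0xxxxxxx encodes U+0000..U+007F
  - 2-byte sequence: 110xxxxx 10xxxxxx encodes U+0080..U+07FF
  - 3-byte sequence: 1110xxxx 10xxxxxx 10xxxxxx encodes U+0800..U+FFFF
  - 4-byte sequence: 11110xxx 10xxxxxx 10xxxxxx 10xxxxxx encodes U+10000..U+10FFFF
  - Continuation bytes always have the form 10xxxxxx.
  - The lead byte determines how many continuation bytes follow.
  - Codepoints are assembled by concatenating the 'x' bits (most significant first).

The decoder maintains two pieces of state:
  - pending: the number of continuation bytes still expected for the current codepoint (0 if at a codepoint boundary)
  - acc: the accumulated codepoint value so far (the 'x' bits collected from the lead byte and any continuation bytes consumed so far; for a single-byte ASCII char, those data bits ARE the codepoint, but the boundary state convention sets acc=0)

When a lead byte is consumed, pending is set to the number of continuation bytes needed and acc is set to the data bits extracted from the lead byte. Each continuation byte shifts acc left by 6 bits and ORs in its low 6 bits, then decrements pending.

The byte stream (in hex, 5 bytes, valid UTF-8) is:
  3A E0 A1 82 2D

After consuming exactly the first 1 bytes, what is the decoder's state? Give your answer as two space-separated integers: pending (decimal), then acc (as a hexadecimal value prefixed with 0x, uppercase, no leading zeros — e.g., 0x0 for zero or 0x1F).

Byte[0]=3A: 1-byte. pending=0, acc=0x0

Answer: 0 0x0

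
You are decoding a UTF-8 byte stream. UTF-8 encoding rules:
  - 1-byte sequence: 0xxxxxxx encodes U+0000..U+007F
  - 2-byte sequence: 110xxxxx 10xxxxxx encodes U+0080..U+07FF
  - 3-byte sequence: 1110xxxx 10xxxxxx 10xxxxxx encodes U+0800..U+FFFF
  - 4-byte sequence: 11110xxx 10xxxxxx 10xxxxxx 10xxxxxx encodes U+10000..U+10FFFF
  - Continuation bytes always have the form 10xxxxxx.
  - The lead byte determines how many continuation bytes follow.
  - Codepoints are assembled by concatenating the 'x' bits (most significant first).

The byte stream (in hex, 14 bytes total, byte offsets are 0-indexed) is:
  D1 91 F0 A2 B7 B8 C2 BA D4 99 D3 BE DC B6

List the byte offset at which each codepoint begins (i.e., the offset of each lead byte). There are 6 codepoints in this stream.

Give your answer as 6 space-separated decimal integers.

Answer: 0 2 6 8 10 12

Derivation:
Byte[0]=D1: 2-byte lead, need 1 cont bytes. acc=0x11
Byte[1]=91: continuation. acc=(acc<<6)|0x11=0x451
Completed: cp=U+0451 (starts at byte 0)
Byte[2]=F0: 4-byte lead, need 3 cont bytes. acc=0x0
Byte[3]=A2: continuation. acc=(acc<<6)|0x22=0x22
Byte[4]=B7: continuation. acc=(acc<<6)|0x37=0x8B7
Byte[5]=B8: continuation. acc=(acc<<6)|0x38=0x22DF8
Completed: cp=U+22DF8 (starts at byte 2)
Byte[6]=C2: 2-byte lead, need 1 cont bytes. acc=0x2
Byte[7]=BA: continuation. acc=(acc<<6)|0x3A=0xBA
Completed: cp=U+00BA (starts at byte 6)
Byte[8]=D4: 2-byte lead, need 1 cont bytes. acc=0x14
Byte[9]=99: continuation. acc=(acc<<6)|0x19=0x519
Completed: cp=U+0519 (starts at byte 8)
Byte[10]=D3: 2-byte lead, need 1 cont bytes. acc=0x13
Byte[11]=BE: continuation. acc=(acc<<6)|0x3E=0x4FE
Completed: cp=U+04FE (starts at byte 10)
Byte[12]=DC: 2-byte lead, need 1 cont bytes. acc=0x1C
Byte[13]=B6: continuation. acc=(acc<<6)|0x36=0x736
Completed: cp=U+0736 (starts at byte 12)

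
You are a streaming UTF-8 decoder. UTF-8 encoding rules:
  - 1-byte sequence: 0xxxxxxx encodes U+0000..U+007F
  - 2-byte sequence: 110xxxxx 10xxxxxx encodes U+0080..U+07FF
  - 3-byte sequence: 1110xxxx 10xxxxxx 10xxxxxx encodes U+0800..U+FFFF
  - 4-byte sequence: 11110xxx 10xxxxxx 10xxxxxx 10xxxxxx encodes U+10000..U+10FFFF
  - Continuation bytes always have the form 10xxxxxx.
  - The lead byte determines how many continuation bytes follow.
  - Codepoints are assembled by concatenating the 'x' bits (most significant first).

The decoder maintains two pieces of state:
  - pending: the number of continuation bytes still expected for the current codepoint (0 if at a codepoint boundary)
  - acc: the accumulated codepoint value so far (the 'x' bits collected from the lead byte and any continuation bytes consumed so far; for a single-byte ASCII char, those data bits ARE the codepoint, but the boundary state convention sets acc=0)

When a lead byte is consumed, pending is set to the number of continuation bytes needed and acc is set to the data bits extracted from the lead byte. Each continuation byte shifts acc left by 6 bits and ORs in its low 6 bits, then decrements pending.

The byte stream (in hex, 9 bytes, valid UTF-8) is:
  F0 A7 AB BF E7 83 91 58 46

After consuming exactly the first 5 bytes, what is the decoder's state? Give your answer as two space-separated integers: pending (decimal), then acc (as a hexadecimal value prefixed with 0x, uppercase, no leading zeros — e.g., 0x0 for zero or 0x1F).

Byte[0]=F0: 4-byte lead. pending=3, acc=0x0
Byte[1]=A7: continuation. acc=(acc<<6)|0x27=0x27, pending=2
Byte[2]=AB: continuation. acc=(acc<<6)|0x2B=0x9EB, pending=1
Byte[3]=BF: continuation. acc=(acc<<6)|0x3F=0x27AFF, pending=0
Byte[4]=E7: 3-byte lead. pending=2, acc=0x7

Answer: 2 0x7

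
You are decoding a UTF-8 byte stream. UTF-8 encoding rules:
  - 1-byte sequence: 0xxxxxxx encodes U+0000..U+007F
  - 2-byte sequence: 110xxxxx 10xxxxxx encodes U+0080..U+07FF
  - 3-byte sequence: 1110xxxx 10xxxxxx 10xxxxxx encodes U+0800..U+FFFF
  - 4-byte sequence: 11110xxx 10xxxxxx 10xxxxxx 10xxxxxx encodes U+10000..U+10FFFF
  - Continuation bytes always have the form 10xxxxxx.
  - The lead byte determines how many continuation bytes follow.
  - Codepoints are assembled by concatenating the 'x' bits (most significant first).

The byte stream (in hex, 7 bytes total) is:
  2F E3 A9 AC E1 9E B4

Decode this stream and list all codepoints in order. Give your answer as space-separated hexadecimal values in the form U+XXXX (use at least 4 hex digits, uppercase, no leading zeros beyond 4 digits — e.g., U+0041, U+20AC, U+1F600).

Byte[0]=2F: 1-byte ASCII. cp=U+002F
Byte[1]=E3: 3-byte lead, need 2 cont bytes. acc=0x3
Byte[2]=A9: continuation. acc=(acc<<6)|0x29=0xE9
Byte[3]=AC: continuation. acc=(acc<<6)|0x2C=0x3A6C
Completed: cp=U+3A6C (starts at byte 1)
Byte[4]=E1: 3-byte lead, need 2 cont bytes. acc=0x1
Byte[5]=9E: continuation. acc=(acc<<6)|0x1E=0x5E
Byte[6]=B4: continuation. acc=(acc<<6)|0x34=0x17B4
Completed: cp=U+17B4 (starts at byte 4)

Answer: U+002F U+3A6C U+17B4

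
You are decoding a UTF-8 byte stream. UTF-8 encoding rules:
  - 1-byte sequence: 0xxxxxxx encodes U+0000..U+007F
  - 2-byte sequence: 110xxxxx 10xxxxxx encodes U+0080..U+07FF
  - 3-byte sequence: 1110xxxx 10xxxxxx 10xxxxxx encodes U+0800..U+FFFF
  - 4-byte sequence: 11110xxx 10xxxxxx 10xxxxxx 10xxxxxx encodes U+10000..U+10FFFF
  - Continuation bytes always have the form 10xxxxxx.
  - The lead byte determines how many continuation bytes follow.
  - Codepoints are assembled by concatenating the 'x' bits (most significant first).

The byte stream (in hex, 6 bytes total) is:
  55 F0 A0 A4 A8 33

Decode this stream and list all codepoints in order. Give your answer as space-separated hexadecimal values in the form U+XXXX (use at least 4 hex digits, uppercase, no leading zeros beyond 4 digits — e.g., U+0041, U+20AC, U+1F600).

Answer: U+0055 U+20928 U+0033

Derivation:
Byte[0]=55: 1-byte ASCII. cp=U+0055
Byte[1]=F0: 4-byte lead, need 3 cont bytes. acc=0x0
Byte[2]=A0: continuation. acc=(acc<<6)|0x20=0x20
Byte[3]=A4: continuation. acc=(acc<<6)|0x24=0x824
Byte[4]=A8: continuation. acc=(acc<<6)|0x28=0x20928
Completed: cp=U+20928 (starts at byte 1)
Byte[5]=33: 1-byte ASCII. cp=U+0033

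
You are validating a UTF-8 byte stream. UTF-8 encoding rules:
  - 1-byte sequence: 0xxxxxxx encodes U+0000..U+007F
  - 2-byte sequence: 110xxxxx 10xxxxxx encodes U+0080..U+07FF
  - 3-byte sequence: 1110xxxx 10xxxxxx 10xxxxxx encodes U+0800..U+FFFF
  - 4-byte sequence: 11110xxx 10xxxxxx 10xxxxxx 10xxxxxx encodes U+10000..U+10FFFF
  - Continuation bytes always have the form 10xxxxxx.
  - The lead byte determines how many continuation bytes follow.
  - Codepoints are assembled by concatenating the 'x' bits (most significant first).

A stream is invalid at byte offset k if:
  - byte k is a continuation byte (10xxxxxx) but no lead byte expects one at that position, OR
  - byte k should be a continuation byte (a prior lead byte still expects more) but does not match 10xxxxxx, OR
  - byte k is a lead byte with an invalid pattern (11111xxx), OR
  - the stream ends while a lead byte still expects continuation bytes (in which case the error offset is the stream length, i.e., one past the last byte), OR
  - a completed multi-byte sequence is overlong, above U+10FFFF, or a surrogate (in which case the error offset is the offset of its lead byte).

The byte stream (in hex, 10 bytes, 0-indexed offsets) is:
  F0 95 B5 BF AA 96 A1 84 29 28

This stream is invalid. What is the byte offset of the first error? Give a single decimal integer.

Byte[0]=F0: 4-byte lead, need 3 cont bytes. acc=0x0
Byte[1]=95: continuation. acc=(acc<<6)|0x15=0x15
Byte[2]=B5: continuation. acc=(acc<<6)|0x35=0x575
Byte[3]=BF: continuation. acc=(acc<<6)|0x3F=0x15D7F
Completed: cp=U+15D7F (starts at byte 0)
Byte[4]=AA: INVALID lead byte (not 0xxx/110x/1110/11110)

Answer: 4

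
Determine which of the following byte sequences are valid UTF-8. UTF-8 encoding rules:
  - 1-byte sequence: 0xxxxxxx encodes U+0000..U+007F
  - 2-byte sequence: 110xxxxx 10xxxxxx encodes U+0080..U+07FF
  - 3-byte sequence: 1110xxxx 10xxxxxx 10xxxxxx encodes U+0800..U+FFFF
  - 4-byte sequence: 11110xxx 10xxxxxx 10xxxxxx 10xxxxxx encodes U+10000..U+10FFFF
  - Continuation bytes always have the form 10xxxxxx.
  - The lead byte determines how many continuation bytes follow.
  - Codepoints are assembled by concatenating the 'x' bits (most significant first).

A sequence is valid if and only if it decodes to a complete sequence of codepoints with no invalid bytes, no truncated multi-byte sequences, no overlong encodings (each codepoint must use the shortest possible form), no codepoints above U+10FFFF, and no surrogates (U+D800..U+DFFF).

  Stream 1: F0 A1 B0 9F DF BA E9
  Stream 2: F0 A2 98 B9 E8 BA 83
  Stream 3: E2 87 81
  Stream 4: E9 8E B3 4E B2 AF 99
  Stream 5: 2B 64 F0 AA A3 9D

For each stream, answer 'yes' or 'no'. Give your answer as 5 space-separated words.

Stream 1: error at byte offset 7. INVALID
Stream 2: decodes cleanly. VALID
Stream 3: decodes cleanly. VALID
Stream 4: error at byte offset 4. INVALID
Stream 5: decodes cleanly. VALID

Answer: no yes yes no yes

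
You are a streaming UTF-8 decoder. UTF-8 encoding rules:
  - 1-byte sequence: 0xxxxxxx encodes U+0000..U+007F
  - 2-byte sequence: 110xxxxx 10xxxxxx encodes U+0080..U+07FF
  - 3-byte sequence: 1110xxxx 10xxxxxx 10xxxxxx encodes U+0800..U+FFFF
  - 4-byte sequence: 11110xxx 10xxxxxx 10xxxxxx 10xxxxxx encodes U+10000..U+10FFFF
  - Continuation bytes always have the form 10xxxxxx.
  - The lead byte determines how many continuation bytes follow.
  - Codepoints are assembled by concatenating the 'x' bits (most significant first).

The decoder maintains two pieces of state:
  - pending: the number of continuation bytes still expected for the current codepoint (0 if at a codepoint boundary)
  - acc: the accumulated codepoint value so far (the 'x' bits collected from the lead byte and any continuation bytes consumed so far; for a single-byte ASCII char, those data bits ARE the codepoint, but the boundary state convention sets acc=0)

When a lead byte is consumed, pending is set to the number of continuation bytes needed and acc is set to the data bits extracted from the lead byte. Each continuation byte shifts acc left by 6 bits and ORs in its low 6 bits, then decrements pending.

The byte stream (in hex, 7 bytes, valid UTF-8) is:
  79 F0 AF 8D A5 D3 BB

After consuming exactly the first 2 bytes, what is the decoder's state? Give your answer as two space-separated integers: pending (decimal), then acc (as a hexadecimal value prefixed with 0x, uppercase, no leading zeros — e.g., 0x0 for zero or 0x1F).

Byte[0]=79: 1-byte. pending=0, acc=0x0
Byte[1]=F0: 4-byte lead. pending=3, acc=0x0

Answer: 3 0x0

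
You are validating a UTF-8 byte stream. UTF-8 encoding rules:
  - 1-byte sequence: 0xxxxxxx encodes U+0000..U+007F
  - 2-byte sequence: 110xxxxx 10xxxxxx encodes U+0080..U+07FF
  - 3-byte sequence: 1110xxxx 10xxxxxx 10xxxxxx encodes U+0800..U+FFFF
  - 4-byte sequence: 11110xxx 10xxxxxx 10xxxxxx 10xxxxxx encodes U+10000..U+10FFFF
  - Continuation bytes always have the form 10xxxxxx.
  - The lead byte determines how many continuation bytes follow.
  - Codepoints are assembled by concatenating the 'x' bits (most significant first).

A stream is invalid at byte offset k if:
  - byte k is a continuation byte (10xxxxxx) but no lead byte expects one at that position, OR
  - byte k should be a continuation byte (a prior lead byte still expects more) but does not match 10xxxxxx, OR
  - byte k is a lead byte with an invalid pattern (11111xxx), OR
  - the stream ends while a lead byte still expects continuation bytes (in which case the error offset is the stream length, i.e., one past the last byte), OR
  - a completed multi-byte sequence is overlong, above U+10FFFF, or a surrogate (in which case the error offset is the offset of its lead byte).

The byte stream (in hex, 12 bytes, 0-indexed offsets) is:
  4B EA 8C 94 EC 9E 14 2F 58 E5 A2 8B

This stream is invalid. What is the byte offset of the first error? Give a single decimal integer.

Answer: 6

Derivation:
Byte[0]=4B: 1-byte ASCII. cp=U+004B
Byte[1]=EA: 3-byte lead, need 2 cont bytes. acc=0xA
Byte[2]=8C: continuation. acc=(acc<<6)|0x0C=0x28C
Byte[3]=94: continuation. acc=(acc<<6)|0x14=0xA314
Completed: cp=U+A314 (starts at byte 1)
Byte[4]=EC: 3-byte lead, need 2 cont bytes. acc=0xC
Byte[5]=9E: continuation. acc=(acc<<6)|0x1E=0x31E
Byte[6]=14: expected 10xxxxxx continuation. INVALID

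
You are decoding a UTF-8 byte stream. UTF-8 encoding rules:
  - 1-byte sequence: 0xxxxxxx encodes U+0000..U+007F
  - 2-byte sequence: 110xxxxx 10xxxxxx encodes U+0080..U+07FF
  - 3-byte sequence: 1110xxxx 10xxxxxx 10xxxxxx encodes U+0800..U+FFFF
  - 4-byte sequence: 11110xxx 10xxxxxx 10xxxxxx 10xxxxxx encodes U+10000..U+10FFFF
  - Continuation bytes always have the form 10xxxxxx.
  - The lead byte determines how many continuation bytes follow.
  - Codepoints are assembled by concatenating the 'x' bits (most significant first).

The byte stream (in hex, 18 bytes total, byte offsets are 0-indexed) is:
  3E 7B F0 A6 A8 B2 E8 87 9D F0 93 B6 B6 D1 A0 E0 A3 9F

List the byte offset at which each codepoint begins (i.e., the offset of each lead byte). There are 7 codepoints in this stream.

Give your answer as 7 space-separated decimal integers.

Answer: 0 1 2 6 9 13 15

Derivation:
Byte[0]=3E: 1-byte ASCII. cp=U+003E
Byte[1]=7B: 1-byte ASCII. cp=U+007B
Byte[2]=F0: 4-byte lead, need 3 cont bytes. acc=0x0
Byte[3]=A6: continuation. acc=(acc<<6)|0x26=0x26
Byte[4]=A8: continuation. acc=(acc<<6)|0x28=0x9A8
Byte[5]=B2: continuation. acc=(acc<<6)|0x32=0x26A32
Completed: cp=U+26A32 (starts at byte 2)
Byte[6]=E8: 3-byte lead, need 2 cont bytes. acc=0x8
Byte[7]=87: continuation. acc=(acc<<6)|0x07=0x207
Byte[8]=9D: continuation. acc=(acc<<6)|0x1D=0x81DD
Completed: cp=U+81DD (starts at byte 6)
Byte[9]=F0: 4-byte lead, need 3 cont bytes. acc=0x0
Byte[10]=93: continuation. acc=(acc<<6)|0x13=0x13
Byte[11]=B6: continuation. acc=(acc<<6)|0x36=0x4F6
Byte[12]=B6: continuation. acc=(acc<<6)|0x36=0x13DB6
Completed: cp=U+13DB6 (starts at byte 9)
Byte[13]=D1: 2-byte lead, need 1 cont bytes. acc=0x11
Byte[14]=A0: continuation. acc=(acc<<6)|0x20=0x460
Completed: cp=U+0460 (starts at byte 13)
Byte[15]=E0: 3-byte lead, need 2 cont bytes. acc=0x0
Byte[16]=A3: continuation. acc=(acc<<6)|0x23=0x23
Byte[17]=9F: continuation. acc=(acc<<6)|0x1F=0x8DF
Completed: cp=U+08DF (starts at byte 15)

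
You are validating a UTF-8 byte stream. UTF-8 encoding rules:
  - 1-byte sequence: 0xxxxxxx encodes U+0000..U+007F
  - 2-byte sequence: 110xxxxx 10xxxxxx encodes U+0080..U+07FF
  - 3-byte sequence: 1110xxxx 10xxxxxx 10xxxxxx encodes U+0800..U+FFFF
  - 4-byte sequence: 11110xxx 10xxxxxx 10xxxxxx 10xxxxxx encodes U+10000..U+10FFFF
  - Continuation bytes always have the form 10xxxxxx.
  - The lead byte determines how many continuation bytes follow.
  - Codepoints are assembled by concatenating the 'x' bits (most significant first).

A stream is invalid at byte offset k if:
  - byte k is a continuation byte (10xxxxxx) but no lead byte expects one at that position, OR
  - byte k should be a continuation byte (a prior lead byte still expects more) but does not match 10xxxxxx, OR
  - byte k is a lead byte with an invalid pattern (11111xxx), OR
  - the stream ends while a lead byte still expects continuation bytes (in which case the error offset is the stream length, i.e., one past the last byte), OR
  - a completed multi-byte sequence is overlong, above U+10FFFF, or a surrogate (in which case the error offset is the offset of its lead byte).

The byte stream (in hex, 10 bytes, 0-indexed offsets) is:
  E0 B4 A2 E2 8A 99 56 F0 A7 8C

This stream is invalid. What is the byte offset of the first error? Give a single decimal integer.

Byte[0]=E0: 3-byte lead, need 2 cont bytes. acc=0x0
Byte[1]=B4: continuation. acc=(acc<<6)|0x34=0x34
Byte[2]=A2: continuation. acc=(acc<<6)|0x22=0xD22
Completed: cp=U+0D22 (starts at byte 0)
Byte[3]=E2: 3-byte lead, need 2 cont bytes. acc=0x2
Byte[4]=8A: continuation. acc=(acc<<6)|0x0A=0x8A
Byte[5]=99: continuation. acc=(acc<<6)|0x19=0x2299
Completed: cp=U+2299 (starts at byte 3)
Byte[6]=56: 1-byte ASCII. cp=U+0056
Byte[7]=F0: 4-byte lead, need 3 cont bytes. acc=0x0
Byte[8]=A7: continuation. acc=(acc<<6)|0x27=0x27
Byte[9]=8C: continuation. acc=(acc<<6)|0x0C=0x9CC
Byte[10]: stream ended, expected continuation. INVALID

Answer: 10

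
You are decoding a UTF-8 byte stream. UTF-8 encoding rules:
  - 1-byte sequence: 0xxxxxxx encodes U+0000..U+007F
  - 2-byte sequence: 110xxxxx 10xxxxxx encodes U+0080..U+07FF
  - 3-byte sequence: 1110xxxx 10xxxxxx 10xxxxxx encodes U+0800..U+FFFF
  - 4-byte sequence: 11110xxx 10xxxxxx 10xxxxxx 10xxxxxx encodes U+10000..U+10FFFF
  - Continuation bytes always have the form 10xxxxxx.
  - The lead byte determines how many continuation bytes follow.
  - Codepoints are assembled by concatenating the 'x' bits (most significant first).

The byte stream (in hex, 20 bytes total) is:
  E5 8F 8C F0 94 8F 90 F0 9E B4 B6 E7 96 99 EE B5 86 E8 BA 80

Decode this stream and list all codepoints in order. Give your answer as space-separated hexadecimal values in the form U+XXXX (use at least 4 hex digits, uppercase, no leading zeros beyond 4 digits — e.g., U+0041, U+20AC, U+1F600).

Byte[0]=E5: 3-byte lead, need 2 cont bytes. acc=0x5
Byte[1]=8F: continuation. acc=(acc<<6)|0x0F=0x14F
Byte[2]=8C: continuation. acc=(acc<<6)|0x0C=0x53CC
Completed: cp=U+53CC (starts at byte 0)
Byte[3]=F0: 4-byte lead, need 3 cont bytes. acc=0x0
Byte[4]=94: continuation. acc=(acc<<6)|0x14=0x14
Byte[5]=8F: continuation. acc=(acc<<6)|0x0F=0x50F
Byte[6]=90: continuation. acc=(acc<<6)|0x10=0x143D0
Completed: cp=U+143D0 (starts at byte 3)
Byte[7]=F0: 4-byte lead, need 3 cont bytes. acc=0x0
Byte[8]=9E: continuation. acc=(acc<<6)|0x1E=0x1E
Byte[9]=B4: continuation. acc=(acc<<6)|0x34=0x7B4
Byte[10]=B6: continuation. acc=(acc<<6)|0x36=0x1ED36
Completed: cp=U+1ED36 (starts at byte 7)
Byte[11]=E7: 3-byte lead, need 2 cont bytes. acc=0x7
Byte[12]=96: continuation. acc=(acc<<6)|0x16=0x1D6
Byte[13]=99: continuation. acc=(acc<<6)|0x19=0x7599
Completed: cp=U+7599 (starts at byte 11)
Byte[14]=EE: 3-byte lead, need 2 cont bytes. acc=0xE
Byte[15]=B5: continuation. acc=(acc<<6)|0x35=0x3B5
Byte[16]=86: continuation. acc=(acc<<6)|0x06=0xED46
Completed: cp=U+ED46 (starts at byte 14)
Byte[17]=E8: 3-byte lead, need 2 cont bytes. acc=0x8
Byte[18]=BA: continuation. acc=(acc<<6)|0x3A=0x23A
Byte[19]=80: continuation. acc=(acc<<6)|0x00=0x8E80
Completed: cp=U+8E80 (starts at byte 17)

Answer: U+53CC U+143D0 U+1ED36 U+7599 U+ED46 U+8E80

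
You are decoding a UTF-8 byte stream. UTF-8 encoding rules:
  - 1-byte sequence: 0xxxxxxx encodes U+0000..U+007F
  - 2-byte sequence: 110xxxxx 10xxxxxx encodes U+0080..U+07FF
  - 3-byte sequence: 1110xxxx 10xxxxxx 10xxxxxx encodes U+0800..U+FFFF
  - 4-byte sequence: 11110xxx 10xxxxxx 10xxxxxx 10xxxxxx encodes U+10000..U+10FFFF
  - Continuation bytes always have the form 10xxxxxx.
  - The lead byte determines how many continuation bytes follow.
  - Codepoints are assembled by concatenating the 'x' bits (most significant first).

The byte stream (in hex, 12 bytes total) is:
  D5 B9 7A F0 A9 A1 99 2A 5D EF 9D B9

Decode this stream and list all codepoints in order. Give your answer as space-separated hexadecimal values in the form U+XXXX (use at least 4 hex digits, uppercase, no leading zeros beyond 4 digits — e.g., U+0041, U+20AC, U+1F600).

Byte[0]=D5: 2-byte lead, need 1 cont bytes. acc=0x15
Byte[1]=B9: continuation. acc=(acc<<6)|0x39=0x579
Completed: cp=U+0579 (starts at byte 0)
Byte[2]=7A: 1-byte ASCII. cp=U+007A
Byte[3]=F0: 4-byte lead, need 3 cont bytes. acc=0x0
Byte[4]=A9: continuation. acc=(acc<<6)|0x29=0x29
Byte[5]=A1: continuation. acc=(acc<<6)|0x21=0xA61
Byte[6]=99: continuation. acc=(acc<<6)|0x19=0x29859
Completed: cp=U+29859 (starts at byte 3)
Byte[7]=2A: 1-byte ASCII. cp=U+002A
Byte[8]=5D: 1-byte ASCII. cp=U+005D
Byte[9]=EF: 3-byte lead, need 2 cont bytes. acc=0xF
Byte[10]=9D: continuation. acc=(acc<<6)|0x1D=0x3DD
Byte[11]=B9: continuation. acc=(acc<<6)|0x39=0xF779
Completed: cp=U+F779 (starts at byte 9)

Answer: U+0579 U+007A U+29859 U+002A U+005D U+F779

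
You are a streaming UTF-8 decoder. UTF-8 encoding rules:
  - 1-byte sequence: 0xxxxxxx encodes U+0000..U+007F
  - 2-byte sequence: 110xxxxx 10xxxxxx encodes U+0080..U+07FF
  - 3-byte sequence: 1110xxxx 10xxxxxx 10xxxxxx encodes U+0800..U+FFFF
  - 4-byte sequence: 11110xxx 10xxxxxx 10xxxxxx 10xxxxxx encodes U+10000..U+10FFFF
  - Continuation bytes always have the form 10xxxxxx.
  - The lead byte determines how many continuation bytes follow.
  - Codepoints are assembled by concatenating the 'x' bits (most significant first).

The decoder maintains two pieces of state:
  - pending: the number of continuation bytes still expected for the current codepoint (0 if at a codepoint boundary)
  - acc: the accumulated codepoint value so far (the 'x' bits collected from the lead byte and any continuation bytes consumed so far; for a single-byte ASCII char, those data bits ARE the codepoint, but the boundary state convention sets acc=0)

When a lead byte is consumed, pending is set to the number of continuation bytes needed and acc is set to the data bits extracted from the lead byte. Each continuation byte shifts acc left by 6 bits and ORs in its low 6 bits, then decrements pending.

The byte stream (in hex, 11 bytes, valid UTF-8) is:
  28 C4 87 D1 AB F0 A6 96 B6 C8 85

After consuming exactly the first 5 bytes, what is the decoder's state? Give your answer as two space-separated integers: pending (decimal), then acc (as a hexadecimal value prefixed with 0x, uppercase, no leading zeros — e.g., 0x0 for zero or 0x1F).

Byte[0]=28: 1-byte. pending=0, acc=0x0
Byte[1]=C4: 2-byte lead. pending=1, acc=0x4
Byte[2]=87: continuation. acc=(acc<<6)|0x07=0x107, pending=0
Byte[3]=D1: 2-byte lead. pending=1, acc=0x11
Byte[4]=AB: continuation. acc=(acc<<6)|0x2B=0x46B, pending=0

Answer: 0 0x46B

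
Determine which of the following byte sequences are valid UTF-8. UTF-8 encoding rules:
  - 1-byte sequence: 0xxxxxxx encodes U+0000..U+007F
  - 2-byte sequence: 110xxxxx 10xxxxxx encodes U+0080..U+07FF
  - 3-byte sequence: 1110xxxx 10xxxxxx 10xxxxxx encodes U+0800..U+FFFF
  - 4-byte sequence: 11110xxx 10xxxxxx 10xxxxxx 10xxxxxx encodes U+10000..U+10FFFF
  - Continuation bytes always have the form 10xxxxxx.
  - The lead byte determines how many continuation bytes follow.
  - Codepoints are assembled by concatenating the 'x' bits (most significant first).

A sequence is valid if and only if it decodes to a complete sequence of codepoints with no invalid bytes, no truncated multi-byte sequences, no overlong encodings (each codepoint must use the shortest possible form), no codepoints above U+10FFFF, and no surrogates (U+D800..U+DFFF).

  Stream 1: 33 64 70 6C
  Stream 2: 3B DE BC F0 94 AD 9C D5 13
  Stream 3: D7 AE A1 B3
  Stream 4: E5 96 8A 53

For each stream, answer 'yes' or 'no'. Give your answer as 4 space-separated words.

Stream 1: decodes cleanly. VALID
Stream 2: error at byte offset 8. INVALID
Stream 3: error at byte offset 2. INVALID
Stream 4: decodes cleanly. VALID

Answer: yes no no yes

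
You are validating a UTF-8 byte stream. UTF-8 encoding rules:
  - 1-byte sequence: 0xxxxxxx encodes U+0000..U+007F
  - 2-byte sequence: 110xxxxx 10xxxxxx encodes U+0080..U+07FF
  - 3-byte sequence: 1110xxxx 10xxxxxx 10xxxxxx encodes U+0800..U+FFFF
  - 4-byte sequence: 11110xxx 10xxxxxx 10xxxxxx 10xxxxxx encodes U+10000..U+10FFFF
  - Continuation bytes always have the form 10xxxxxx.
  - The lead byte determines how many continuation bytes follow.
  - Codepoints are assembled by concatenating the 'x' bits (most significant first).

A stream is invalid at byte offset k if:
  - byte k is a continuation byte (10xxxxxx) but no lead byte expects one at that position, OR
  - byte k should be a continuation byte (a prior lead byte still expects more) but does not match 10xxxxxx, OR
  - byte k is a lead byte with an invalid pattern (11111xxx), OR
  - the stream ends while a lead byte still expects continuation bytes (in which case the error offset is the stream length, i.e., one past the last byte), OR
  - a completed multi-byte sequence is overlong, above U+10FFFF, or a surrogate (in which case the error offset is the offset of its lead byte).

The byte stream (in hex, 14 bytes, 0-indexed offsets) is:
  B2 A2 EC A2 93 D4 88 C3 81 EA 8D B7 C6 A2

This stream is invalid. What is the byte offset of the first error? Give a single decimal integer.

Byte[0]=B2: INVALID lead byte (not 0xxx/110x/1110/11110)

Answer: 0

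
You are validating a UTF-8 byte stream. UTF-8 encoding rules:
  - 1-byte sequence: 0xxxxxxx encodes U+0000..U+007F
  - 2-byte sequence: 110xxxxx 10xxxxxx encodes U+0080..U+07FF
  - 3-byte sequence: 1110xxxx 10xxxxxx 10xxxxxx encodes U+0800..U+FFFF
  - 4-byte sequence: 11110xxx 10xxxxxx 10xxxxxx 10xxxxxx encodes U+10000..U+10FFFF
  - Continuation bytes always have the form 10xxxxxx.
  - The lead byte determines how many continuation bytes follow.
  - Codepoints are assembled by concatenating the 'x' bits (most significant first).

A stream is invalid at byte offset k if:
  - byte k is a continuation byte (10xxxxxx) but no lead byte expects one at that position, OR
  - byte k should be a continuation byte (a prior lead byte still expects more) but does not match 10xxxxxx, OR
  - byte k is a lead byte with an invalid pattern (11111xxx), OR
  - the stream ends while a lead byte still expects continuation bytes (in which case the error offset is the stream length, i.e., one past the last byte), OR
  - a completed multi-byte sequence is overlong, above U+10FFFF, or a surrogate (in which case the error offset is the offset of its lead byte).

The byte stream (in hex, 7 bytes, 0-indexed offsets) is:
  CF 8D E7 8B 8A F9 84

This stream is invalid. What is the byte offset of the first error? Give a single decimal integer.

Byte[0]=CF: 2-byte lead, need 1 cont bytes. acc=0xF
Byte[1]=8D: continuation. acc=(acc<<6)|0x0D=0x3CD
Completed: cp=U+03CD (starts at byte 0)
Byte[2]=E7: 3-byte lead, need 2 cont bytes. acc=0x7
Byte[3]=8B: continuation. acc=(acc<<6)|0x0B=0x1CB
Byte[4]=8A: continuation. acc=(acc<<6)|0x0A=0x72CA
Completed: cp=U+72CA (starts at byte 2)
Byte[5]=F9: INVALID lead byte (not 0xxx/110x/1110/11110)

Answer: 5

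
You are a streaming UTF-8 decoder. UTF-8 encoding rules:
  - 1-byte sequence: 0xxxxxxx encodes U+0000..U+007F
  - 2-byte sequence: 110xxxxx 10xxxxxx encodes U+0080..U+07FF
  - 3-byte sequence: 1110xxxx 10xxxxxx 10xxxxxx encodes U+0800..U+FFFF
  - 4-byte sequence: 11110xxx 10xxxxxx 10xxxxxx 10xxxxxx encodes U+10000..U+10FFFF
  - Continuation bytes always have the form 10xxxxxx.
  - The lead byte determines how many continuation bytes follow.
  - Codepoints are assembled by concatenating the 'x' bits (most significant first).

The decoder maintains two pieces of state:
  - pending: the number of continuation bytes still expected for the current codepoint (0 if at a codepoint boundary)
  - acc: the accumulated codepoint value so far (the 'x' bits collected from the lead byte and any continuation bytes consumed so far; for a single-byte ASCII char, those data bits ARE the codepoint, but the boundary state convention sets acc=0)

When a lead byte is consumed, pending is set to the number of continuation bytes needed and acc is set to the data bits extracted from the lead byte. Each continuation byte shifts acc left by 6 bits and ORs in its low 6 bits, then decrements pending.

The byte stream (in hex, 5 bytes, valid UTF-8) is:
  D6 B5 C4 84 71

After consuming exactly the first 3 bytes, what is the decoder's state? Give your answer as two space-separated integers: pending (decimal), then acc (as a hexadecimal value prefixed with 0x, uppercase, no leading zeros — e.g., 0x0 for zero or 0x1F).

Answer: 1 0x4

Derivation:
Byte[0]=D6: 2-byte lead. pending=1, acc=0x16
Byte[1]=B5: continuation. acc=(acc<<6)|0x35=0x5B5, pending=0
Byte[2]=C4: 2-byte lead. pending=1, acc=0x4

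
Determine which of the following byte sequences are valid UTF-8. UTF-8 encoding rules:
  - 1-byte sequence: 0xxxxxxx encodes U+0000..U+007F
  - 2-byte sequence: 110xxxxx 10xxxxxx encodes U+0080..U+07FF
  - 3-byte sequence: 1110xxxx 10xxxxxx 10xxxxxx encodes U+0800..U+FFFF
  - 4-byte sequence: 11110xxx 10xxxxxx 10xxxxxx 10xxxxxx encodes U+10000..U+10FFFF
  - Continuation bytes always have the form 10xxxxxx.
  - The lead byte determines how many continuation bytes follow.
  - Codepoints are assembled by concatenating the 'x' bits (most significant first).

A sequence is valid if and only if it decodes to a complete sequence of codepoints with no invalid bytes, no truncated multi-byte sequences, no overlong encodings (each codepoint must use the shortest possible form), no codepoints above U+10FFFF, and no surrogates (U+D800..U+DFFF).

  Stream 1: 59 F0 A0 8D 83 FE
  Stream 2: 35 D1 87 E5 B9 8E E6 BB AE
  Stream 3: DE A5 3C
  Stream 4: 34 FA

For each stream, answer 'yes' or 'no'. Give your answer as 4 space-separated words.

Answer: no yes yes no

Derivation:
Stream 1: error at byte offset 5. INVALID
Stream 2: decodes cleanly. VALID
Stream 3: decodes cleanly. VALID
Stream 4: error at byte offset 1. INVALID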